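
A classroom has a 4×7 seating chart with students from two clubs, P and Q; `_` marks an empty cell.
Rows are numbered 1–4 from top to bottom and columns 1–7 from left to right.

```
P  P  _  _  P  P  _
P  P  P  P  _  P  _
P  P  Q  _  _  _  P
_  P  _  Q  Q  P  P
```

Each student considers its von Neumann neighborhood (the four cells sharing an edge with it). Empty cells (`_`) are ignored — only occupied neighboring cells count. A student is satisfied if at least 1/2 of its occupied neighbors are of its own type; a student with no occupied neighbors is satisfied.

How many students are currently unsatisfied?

Row 1: (1,1)P 2/2 satisfied · (1,2)P 2/2 satisfied · (1,5)P 1/1 satisfied · (1,6)P 2/2 satisfied
Row 2: (2,1)P 3/3 satisfied · (2,2)P 4/4 satisfied · (2,3)P 2/3 satisfied · (2,4)P 1/1 satisfied · (2,6)P 1/1 satisfied
Row 3: (3,1)P 2/2 satisfied · (3,2)P 3/4 satisfied · (3,3)Q 0/2 not · (3,7)P 1/1 satisfied
Row 4: (4,2)P 1/1 satisfied · (4,4)Q 1/1 satisfied · (4,5)Q 1/2 satisfied · (4,6)P 1/2 satisfied · (4,7)P 2/2 satisfied
Unsatisfied: (3,3) — 1 in total.

1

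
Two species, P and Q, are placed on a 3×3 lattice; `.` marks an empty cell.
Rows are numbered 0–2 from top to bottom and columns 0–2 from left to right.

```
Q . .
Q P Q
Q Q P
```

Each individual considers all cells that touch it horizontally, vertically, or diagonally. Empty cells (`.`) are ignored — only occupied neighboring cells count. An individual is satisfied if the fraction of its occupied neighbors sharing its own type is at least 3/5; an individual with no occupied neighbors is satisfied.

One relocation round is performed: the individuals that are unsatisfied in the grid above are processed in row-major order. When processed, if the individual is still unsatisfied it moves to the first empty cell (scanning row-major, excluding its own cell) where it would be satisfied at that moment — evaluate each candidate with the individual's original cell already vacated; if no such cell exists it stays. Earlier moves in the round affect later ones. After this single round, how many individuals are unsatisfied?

Initially unsatisfied (in order): (0,0), (1,1), (1,2), (2,2).
  (0,0) → (0,1).
  (1,1): no empty cell satisfies it; stays.
  (1,2) → (0,0).
  (2,2): no empty cell satisfies it; stays.
Resulting grid:
Q Q .
Q P .
Q Q P
Unsatisfied now: (1,1), (2,1), (2,2).

3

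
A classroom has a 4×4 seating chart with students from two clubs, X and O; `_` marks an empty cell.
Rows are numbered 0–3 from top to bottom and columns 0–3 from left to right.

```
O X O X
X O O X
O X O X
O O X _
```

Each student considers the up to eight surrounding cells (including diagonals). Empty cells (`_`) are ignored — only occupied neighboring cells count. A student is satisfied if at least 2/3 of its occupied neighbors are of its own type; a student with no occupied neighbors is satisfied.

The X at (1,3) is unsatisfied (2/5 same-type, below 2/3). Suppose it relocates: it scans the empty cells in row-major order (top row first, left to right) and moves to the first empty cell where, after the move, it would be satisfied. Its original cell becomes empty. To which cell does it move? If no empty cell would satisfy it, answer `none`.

(3,3)

Vacating (1,3). Empty cells in order:
  (3,3): 2/3 same-type → satisfied — stop here.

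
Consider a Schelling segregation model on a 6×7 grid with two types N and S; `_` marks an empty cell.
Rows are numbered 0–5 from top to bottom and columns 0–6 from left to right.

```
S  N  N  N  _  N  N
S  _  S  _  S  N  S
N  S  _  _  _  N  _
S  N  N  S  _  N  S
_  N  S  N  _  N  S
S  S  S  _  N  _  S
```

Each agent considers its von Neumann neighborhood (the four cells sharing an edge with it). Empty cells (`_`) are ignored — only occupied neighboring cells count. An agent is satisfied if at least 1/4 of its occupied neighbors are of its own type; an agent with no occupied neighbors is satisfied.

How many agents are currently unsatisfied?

8

Row 0: (0,0)S 1/2 ok · (0,1)N 1/2 ok · (0,2)N 2/3 ok · (0,3)N 1/1 ok · (0,5)N 2/2 ok · (0,6)N 1/2 ok
Row 1: (1,0)S 1/2 ok · (1,2)S 0/1 unhappy · (1,4)S 0/1 unhappy · (1,5)N 2/4 ok · (1,6)S 0/2 unhappy
Row 2: (2,0)N 0/3 unhappy · (2,1)S 0/2 unhappy · (2,5)N 2/2 ok
Row 3: (3,0)S 0/2 unhappy · (3,1)N 2/4 ok · (3,2)N 1/3 ok · (3,3)S 0/2 unhappy · (3,5)N 2/3 ok · (3,6)S 1/2 ok
Row 4: (4,1)N 1/3 ok · (4,2)S 1/4 ok · (4,3)N 0/2 unhappy · (4,5)N 1/2 ok · (4,6)S 2/3 ok
Row 5: (5,0)S 1/1 ok · (5,1)S 2/3 ok · (5,2)S 2/2 ok · (5,4)N 0/0 ok · (5,6)S 1/1 ok
Unsatisfied: (1,2), (1,4), (1,6), (2,0), (2,1), (3,0), (3,3), (4,3) — 8 in total.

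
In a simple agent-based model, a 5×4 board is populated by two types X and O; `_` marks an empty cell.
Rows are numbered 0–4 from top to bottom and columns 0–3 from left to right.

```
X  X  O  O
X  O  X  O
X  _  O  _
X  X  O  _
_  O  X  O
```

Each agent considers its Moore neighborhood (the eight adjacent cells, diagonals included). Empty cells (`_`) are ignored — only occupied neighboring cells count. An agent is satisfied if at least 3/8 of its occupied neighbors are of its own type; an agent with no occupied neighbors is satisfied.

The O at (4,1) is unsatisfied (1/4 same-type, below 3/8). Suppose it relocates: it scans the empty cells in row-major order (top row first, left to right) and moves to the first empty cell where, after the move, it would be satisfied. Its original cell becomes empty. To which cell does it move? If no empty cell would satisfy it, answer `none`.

(2,1)

Vacating (4,1). Empty cells in order:
  (2,1): 3/8 same-type → satisfied — stop here.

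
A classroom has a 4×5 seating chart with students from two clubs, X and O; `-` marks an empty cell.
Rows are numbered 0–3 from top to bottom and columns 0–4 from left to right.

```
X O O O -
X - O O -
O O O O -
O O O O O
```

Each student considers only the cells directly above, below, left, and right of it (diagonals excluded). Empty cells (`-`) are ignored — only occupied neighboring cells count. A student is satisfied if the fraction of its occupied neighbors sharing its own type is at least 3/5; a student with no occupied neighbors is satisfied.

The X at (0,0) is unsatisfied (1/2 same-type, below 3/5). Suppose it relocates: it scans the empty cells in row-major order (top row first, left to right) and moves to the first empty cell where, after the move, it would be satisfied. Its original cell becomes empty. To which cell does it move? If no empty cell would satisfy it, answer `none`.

Vacating (0,0). Empty cells in order:
  (0,4): 0/1 same-type → still unsatisfied.
  (1,1): 1/4 same-type → still unsatisfied.
  (1,4): 0/1 same-type → still unsatisfied.
  (2,4): 0/2 same-type → still unsatisfied.

none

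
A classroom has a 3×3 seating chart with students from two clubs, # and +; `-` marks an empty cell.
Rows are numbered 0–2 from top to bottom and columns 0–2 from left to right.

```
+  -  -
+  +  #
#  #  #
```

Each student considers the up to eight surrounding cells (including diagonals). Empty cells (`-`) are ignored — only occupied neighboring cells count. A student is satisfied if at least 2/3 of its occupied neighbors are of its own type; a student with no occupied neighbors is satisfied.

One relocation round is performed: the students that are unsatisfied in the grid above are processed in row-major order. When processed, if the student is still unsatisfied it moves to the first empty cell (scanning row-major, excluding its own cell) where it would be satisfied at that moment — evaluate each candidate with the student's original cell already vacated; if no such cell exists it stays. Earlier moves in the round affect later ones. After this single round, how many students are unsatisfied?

3

Initially unsatisfied (in order): (1,0), (1,1), (2,0), (2,1).
  (1,0) → (0,1).
  (1,1): no empty cell satisfies it; stays.
  (2,0): no empty cell satisfies it; stays.
  (2,1): now satisfied by earlier moves; stays.
Resulting grid:
+ + -
- + #
# # #
Unsatisfied now: (1,1), (1,2), (2,0).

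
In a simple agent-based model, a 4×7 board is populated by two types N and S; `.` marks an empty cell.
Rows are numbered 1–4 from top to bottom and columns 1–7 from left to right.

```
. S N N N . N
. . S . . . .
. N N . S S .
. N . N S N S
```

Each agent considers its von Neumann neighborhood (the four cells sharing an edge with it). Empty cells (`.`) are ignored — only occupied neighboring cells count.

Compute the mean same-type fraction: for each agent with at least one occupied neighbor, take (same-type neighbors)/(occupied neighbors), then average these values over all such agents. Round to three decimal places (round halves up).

0.476

Row 1: (1,2)S 0/1 · (1,3)N 1/3 · (1,4)N 2/2 · (1,5)N 1/1 · (1,7)N — no occupied neighbors
Row 2: (2,3)S 0/2
Row 3: (3,2)N 2/2 · (3,3)N 1/2 · (3,5)S 2/2 · (3,6)S 1/2
Row 4: (4,2)N 1/1 · (4,4)N 0/1 · (4,5)S 1/3 · (4,6)N 0/3 · (4,7)S 0/1
Sum over 14 agents: 0/1 + 1/3 + 2/2 + 1/1 + 0/2 + 2/2 + 1/2 + 2/2 + 1/2 + 1/1 + 0/1 + 1/3 + 0/3 + 0/1 = 20/3; mean = 20/3 ÷ 14 = 10/21 = 0.476190… → 0.476.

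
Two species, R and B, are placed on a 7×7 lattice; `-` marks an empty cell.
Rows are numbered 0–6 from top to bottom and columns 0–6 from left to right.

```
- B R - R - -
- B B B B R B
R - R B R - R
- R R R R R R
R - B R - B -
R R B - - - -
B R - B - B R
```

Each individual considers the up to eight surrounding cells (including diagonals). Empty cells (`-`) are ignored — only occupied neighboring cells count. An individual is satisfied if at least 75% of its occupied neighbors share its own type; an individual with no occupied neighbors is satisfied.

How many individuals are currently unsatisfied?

Row 0: (0,1)B 2/3 not · (0,2)R 0/4 not · (0,4)R 1/3 not
Row 1: (1,1)B 2/5 not · (1,2)B 4/6 not · (1,3)B 3/7 not · (1,4)B 2/5 not · (1,5)R 3/5 not · (1,6)B 0/2 not
Row 2: (2,0)R 1/2 not · (2,2)R 3/7 not · (2,3)B 3/8 not · (2,4)R 4/7 not · (2,6)R 3/4 satisfied
Row 3: (3,1)R 4/5 satisfied · (3,2)R 4/6 not · (3,3)R 5/7 not · (3,4)R 4/6 not · (3,5)R 4/5 satisfied · (3,6)R 2/3 not
Row 4: (4,0)R 3/3 satisfied · (4,2)B 1/6 not · (4,3)R 3/5 not · (4,5)B 0/3 not
Row 5: (5,0)R 3/4 satisfied · (5,1)R 3/6 not · (5,2)B 2/5 not
Row 6: (6,0)B 0/3 not · (6,1)R 2/4 not · (6,3)B 1/1 satisfied · (6,5)B 0/1 not · (6,6)R 0/1 not
Unsatisfied: (0,1), (0,2), (0,4), (1,1), (1,2), (1,3), (1,4), (1,5), (1,6), (2,0), (2,2), (2,3), (2,4), (3,2), (3,3), (3,4), (3,6), (4,2), (4,3), (4,5), (5,1), (5,2), (6,0), (6,1), (6,5), (6,6) — 26 in total.

26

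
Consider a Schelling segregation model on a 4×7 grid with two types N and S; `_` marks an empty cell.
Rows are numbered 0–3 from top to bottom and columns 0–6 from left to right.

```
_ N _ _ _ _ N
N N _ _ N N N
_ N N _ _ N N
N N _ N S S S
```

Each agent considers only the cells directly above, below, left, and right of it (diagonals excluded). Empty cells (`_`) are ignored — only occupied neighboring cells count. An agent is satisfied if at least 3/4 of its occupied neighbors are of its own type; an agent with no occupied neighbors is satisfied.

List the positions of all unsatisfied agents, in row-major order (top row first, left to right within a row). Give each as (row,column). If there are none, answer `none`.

(2,5), (2,6), (3,3), (3,4), (3,5), (3,6)

(0,1)N 1/1 ok
(0,6)N 1/1 ok
(1,0)N 1/1 ok
(1,1)N 3/3 ok
(1,4)N 1/1 ok
(1,5)N 3/3 ok
(1,6)N 3/3 ok
(2,1)N 3/3 ok
(2,2)N 1/1 ok
(2,5)N 2/3 unhappy
(2,6)N 2/3 unhappy
(3,0)N 1/1 ok
(3,1)N 2/2 ok
(3,3)N 0/1 unhappy
(3,4)S 1/2 unhappy
(3,5)S 2/3 unhappy
(3,6)S 1/2 unhappy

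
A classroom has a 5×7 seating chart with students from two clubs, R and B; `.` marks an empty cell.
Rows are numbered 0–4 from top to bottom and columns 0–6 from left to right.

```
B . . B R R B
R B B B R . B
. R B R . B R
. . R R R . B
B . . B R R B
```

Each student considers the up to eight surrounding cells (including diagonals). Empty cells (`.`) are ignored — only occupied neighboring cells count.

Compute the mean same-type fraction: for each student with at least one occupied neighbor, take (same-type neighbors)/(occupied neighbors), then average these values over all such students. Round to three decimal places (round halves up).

0.483

(0,0)B 1/2
(0,3)B 2/4
(0,4)R 2/4
(0,5)R 2/4
(0,6)B 1/2
(1,0)R 1/3
(1,1)B 3/5
(1,2)B 4/6
(1,3)B 3/6
(1,4)R 3/6
(1,6)B 2/4
(2,1)R 2/5
(2,2)B 3/7
(2,3)R 4/7
(2,5)B 2/5
(2,6)R 0/3
(3,2)R 3/5
(3,3)R 4/6
(3,4)R 4/6
(3,6)B 2/4
(4,0)B — no occupied neighbors
(4,3)B 0/4
(4,4)R 3/4
(4,5)R 2/4
(4,6)B 1/2
Sum over 24 students: 1/2 + 2/4 + 2/4 + 2/4 + 1/2 + 1/3 + 3/5 + 4/6 + 3/6 + 3/6 + 2/4 + 2/5 + 3/7 + 4/7 + 2/5 + 0/3 + 3/5 + 4/6 + 4/6 + 2/4 + 0/4 + 3/4 + 2/4 + 1/2 = 139/12; mean = 139/12 ÷ 24 = 139/288 = 0.482638… → 0.483.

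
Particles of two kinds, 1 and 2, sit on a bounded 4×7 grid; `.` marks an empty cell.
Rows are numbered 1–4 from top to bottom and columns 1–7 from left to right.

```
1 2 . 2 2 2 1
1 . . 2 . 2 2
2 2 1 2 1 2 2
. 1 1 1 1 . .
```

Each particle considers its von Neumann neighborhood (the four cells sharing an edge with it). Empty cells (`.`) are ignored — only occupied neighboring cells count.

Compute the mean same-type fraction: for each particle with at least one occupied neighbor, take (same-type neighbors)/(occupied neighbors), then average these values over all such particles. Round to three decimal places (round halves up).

0.615

(1,1)1 1/2
(1,2)2 0/1
(1,4)2 2/2
(1,5)2 2/2
(1,6)2 2/3
(1,7)1 0/2
(2,1)1 1/2
(2,4)2 2/2
(2,6)2 3/3
(2,7)2 2/3
(3,1)2 1/2
(3,2)2 1/3
(3,3)1 1/3
(3,4)2 1/4
(3,5)1 1/3
(3,6)2 2/3
(3,7)2 2/2
(4,2)1 1/2
(4,3)1 3/3
(4,4)1 2/3
(4,5)1 2/2
Sum over 21 particles: 1/2 + 0/1 + 2/2 + 2/2 + 2/3 + 0/2 + 1/2 + 2/2 + 3/3 + 2/3 + 1/2 + 1/3 + 1/3 + 1/4 + 1/3 + 2/3 + 2/2 + 1/2 + 3/3 + 2/3 + 2/2 = 155/12; mean = 155/12 ÷ 21 = 155/252 = 0.615079… → 0.615.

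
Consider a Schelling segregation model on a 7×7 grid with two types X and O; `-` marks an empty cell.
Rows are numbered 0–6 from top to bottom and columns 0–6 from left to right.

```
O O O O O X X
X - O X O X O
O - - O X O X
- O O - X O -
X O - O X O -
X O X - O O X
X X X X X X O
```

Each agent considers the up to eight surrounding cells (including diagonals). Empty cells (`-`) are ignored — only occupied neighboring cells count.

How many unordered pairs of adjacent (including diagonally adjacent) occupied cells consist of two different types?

Scan each occupied cell's neighbors to the right and below (and the two forward diagonals) so each pair is counted once.
From row 0: 10 unlike of 22 pairs (running 10/22).
From row 1: 9 unlike of 16 pairs (running 19/38).
From row 2: 7 unlike of 11 pairs (running 26/49).
From row 3: 5 unlike of 11 pairs (running 31/60).
From row 4: 10 unlike of 15 pairs (running 41/75).
From row 5: 12 unlike of 20 pairs (running 53/95).
From row 6: 1 unlike of 6 pairs (running 54/101).
Total adjacent occupied pairs: 101; unlike-type pairs: 54.

54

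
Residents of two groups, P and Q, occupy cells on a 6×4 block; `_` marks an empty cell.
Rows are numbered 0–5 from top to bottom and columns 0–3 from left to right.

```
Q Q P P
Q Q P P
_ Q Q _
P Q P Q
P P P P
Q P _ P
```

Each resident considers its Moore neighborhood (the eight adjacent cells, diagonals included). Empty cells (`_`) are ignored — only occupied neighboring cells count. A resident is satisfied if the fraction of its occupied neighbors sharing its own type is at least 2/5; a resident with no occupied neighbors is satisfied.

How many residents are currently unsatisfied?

3

Row 0: (0,0)Q 3/3 ✓ · (0,1)Q 3/5 ✓ · (0,2)P 3/5 ✓ · (0,3)P 3/3 ✓
Row 1: (1,0)Q 4/4 ✓ · (1,1)Q 5/7 ✓ · (1,2)P 3/7 ✓ · (1,3)P 3/4 ✓
Row 2: (2,1)Q 4/7 ✓ · (2,2)Q 4/7 ✓
Row 3: (3,0)P 2/4 ✓ · (3,1)Q 2/7 ✗ · (3,2)P 3/7 ✓ · (3,3)Q 1/4 ✗
Row 4: (4,0)P 3/5 ✓ · (4,1)P 5/7 ✓ · (4,2)P 5/7 ✓ · (4,3)P 3/4 ✓
Row 5: (5,0)Q 0/3 ✗ · (5,1)P 3/4 ✓ · (5,3)P 2/2 ✓
Unsatisfied: (3,1), (3,3), (5,0) — 3 in total.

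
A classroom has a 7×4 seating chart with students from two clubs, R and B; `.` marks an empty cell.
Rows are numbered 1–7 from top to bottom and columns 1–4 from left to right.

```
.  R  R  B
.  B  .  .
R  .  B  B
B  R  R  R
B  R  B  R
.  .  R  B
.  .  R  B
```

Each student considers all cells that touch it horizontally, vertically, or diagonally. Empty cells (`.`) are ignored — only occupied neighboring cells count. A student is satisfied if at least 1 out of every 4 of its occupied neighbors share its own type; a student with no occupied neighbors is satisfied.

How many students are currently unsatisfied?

(1,2)R 1/2 ✓
(1,3)R 1/3 ✓
(1,4)B 0/1 ✗
(2,2)B 1/4 ✓
(3,1)R 1/3 ✓
(3,3)B 2/5 ✓
(3,4)B 1/3 ✓
(4,1)B 1/4 ✓
(4,2)R 3/7 ✓
(4,3)R 4/7 ✓
(4,4)R 2/5 ✓
(5,1)B 1/3 ✓
(5,2)R 3/6 ✓
(5,3)B 1/7 ✗
(5,4)R 3/5 ✓
(6,3)R 3/6 ✓
(6,4)B 2/5 ✓
(7,3)R 1/3 ✓
(7,4)B 1/3 ✓
Unsatisfied: (1,4), (5,3) — 2 in total.

2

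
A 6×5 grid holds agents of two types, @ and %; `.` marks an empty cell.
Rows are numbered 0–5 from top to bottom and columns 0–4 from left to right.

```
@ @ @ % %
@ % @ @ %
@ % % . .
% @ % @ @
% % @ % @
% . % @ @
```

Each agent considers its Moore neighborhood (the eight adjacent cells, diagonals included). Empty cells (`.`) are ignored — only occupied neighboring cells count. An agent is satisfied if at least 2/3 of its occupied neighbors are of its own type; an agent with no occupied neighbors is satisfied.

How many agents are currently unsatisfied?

Row 0: (0,0)@ 2/3 ok · (0,1)@ 4/5 ok · (0,2)@ 3/5 unhappy · (0,3)% 2/5 unhappy · (0,4)% 2/3 ok
Row 1: (1,0)@ 3/5 unhappy · (1,1)% 2/8 unhappy · (1,2)@ 3/7 unhappy · (1,3)@ 2/6 unhappy · (1,4)% 2/3 ok
Row 2: (2,0)@ 2/5 unhappy · (2,1)% 4/8 unhappy · (2,2)% 3/7 unhappy
Row 3: (3,0)% 3/5 unhappy · (3,1)@ 2/8 unhappy · (3,2)% 4/7 unhappy · (3,3)@ 3/6 unhappy · (3,4)@ 2/3 ok
Row 4: (4,0)% 3/4 ok · (4,1)% 5/7 ok · (4,2)@ 3/7 unhappy · (4,3)% 2/8 unhappy · (4,4)@ 4/5 ok
Row 5: (5,0)% 2/2 ok · (5,2)% 2/4 unhappy · (5,3)@ 3/5 unhappy · (5,4)@ 2/3 ok
Unsatisfied: (0,2), (0,3), (1,0), (1,1), (1,2), (1,3), (2,0), (2,1), (2,2), (3,0), (3,1), (3,2), (3,3), (4,2), (4,3), (5,2), (5,3) — 17 in total.

17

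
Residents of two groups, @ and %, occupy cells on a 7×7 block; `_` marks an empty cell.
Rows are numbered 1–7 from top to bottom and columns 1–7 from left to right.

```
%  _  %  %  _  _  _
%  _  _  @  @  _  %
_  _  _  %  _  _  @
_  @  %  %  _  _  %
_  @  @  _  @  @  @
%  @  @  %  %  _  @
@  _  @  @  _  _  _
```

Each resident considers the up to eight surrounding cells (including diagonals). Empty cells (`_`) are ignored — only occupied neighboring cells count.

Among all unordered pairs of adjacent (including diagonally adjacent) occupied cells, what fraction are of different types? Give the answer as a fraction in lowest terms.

Scan each occupied cell's neighbors to the right and below (and the two forward diagonals) so each pair is counted once.
Row 1: %(1,1)–%(2,1)= %(1,3)–%(1,4)= %(1,3)–@(2,4)≠ %(1,4)–@(2,4)≠ %(1,4)–@(2,5)≠  → 3/5 unlike.
Row 2: @(2,4)–@(2,5)= @(2,4)–%(3,4)≠ @(2,5)–%(3,4)≠ %(2,7)–@(3,7)≠  → 3/4 unlike.
Row 3: %(3,4)–%(4,4)= %(3,4)–%(4,3)= @(3,7)–%(4,7)≠  → 1/3 unlike.
Row 4: @(4,2)–%(4,3)≠ @(4,2)–@(5,2)= @(4,2)–@(5,3)= %(4,3)–%(4,4)= %(4,3)–@(5,3)≠ %(4,3)–@(5,2)≠ %(4,4)–@(5,5)≠ %(4,4)–@(5,3)≠ %(4,7)–@(5,7)≠ %(4,7)–@(5,6)≠  → 7/10 unlike.
Row 5: @(5,2)–@(5,3)= @(5,2)–@(6,2)= @(5,2)–@(6,3)= @(5,2)–%(6,1)≠ @(5,3)–@(6,3)= @(5,3)–%(6,4)≠ @(5,3)–@(6,2)= @(5,5)–@(5,6)= @(5,5)–%(6,5)≠ @(5,5)–%(6,4)≠ @(5,6)–@(5,7)= @(5,6)–@(6,7)= @(5,6)–%(6,5)≠ @(5,7)–@(6,7)=  → 5/14 unlike.
Row 6: %(6,1)–@(6,2)≠ %(6,1)–@(7,1)≠ @(6,2)–@(6,3)= @(6,2)–@(7,3)= @(6,2)–@(7,1)= @(6,3)–%(6,4)≠ @(6,3)–@(7,3)= @(6,3)–@(7,4)= %(6,4)–%(6,5)= %(6,4)–@(7,4)≠ %(6,4)–@(7,3)≠ %(6,5)–@(7,4)≠  → 6/12 unlike.
Row 7: @(7,3)–@(7,4)=  → 0/1 unlike.
Total adjacent occupied pairs: 49; unlike-type pairs: 25.
25/49 is already in lowest terms.

25/49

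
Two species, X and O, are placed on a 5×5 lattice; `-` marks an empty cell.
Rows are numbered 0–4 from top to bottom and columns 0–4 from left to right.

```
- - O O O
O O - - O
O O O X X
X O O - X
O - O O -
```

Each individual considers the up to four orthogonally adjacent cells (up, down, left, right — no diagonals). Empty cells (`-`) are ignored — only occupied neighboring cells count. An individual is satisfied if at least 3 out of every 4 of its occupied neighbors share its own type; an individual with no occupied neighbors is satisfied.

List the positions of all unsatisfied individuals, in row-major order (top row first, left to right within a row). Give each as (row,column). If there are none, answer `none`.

Row 0: (0,2)O 1/1 satisfied · (0,3)O 2/2 satisfied · (0,4)O 2/2 satisfied
Row 1: (1,0)O 2/2 satisfied · (1,1)O 2/2 satisfied · (1,4)O 1/2 not
Row 2: (2,0)O 2/3 not · (2,1)O 4/4 satisfied · (2,2)O 2/3 not · (2,3)X 1/2 not · (2,4)X 2/3 not
Row 3: (3,0)X 0/3 not · (3,1)O 2/3 not · (3,2)O 3/3 satisfied · (3,4)X 1/1 satisfied
Row 4: (4,0)O 0/1 not · (4,2)O 2/2 satisfied · (4,3)O 1/1 satisfied

(1,4), (2,0), (2,2), (2,3), (2,4), (3,0), (3,1), (4,0)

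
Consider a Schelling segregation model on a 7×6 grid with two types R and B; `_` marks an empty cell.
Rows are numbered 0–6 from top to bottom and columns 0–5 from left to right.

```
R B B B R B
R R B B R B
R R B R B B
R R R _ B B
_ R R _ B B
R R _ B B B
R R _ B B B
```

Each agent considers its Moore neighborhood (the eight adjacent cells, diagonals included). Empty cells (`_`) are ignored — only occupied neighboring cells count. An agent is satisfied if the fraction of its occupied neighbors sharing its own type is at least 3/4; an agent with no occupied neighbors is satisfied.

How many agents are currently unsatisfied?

(0,0)R 2/3 unhappy
(0,1)B 2/5 unhappy
(0,2)B 4/5 ok
(0,3)B 3/5 unhappy
(0,4)R 1/5 unhappy
(0,5)B 1/3 unhappy
(1,0)R 4/5 ok
(1,1)R 4/8 unhappy
(1,2)B 5/8 unhappy
(1,3)B 5/8 unhappy
(1,4)R 2/8 unhappy
(1,5)B 3/5 unhappy
(2,0)R 5/5 ok
(2,1)R 6/8 ok
(2,2)B 2/7 unhappy
(2,3)R 2/7 unhappy
(2,4)B 5/7 unhappy
(2,5)B 4/5 ok
(3,0)R 4/4 ok
(3,1)R 6/7 ok
(3,2)R 5/6 ok
(3,4)B 5/6 ok
(3,5)B 5/5 ok
(4,1)R 6/6 ok
(4,2)R 4/5 ok
(4,4)B 6/6 ok
(4,5)B 5/5 ok
(5,0)R 4/4 ok
(5,1)R 5/5 ok
(5,3)B 4/5 ok
(5,4)B 7/7 ok
(5,5)B 5/5 ok
(6,0)R 3/3 ok
(6,1)R 3/3 ok
(6,3)B 3/3 ok
(6,4)B 5/5 ok
(6,5)B 3/3 ok
Unsatisfied: (0,0), (0,1), (0,3), (0,4), (0,5), (1,1), (1,2), (1,3), (1,4), (1,5), (2,2), (2,3), (2,4) — 13 in total.

13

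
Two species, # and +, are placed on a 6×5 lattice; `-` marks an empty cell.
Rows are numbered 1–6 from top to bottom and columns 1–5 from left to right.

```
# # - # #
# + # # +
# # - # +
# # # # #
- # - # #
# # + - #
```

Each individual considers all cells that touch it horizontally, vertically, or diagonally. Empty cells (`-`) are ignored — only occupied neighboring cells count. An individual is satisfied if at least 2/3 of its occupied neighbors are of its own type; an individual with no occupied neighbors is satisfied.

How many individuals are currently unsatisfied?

Row 1: (1,1)# 2/3 ✓ · (1,2)# 3/4 ✓ · (1,4)# 3/4 ✓ · (1,5)# 2/3 ✓
Row 2: (2,1)# 4/5 ✓ · (2,2)+ 0/6 ✗ · (2,3)# 5/6 ✓ · (2,4)# 4/6 ✓ · (2,5)+ 1/5 ✗
Row 3: (3,1)# 4/5 ✓ · (3,2)# 6/7 ✓ · (3,4)# 5/7 ✓ · (3,5)+ 1/5 ✗
Row 4: (4,1)# 4/4 ✓ · (4,2)# 5/5 ✓ · (4,3)# 6/6 ✓ · (4,4)# 5/6 ✓ · (4,5)# 4/5 ✓
Row 5: (5,2)# 5/6 ✓ · (5,4)# 5/6 ✓ · (5,5)# 4/4 ✓
Row 6: (6,1)# 2/2 ✓ · (6,2)# 2/3 ✓ · (6,3)+ 0/3 ✗ · (6,5)# 2/2 ✓
Unsatisfied: (2,2), (2,5), (3,5), (6,3) — 4 in total.

4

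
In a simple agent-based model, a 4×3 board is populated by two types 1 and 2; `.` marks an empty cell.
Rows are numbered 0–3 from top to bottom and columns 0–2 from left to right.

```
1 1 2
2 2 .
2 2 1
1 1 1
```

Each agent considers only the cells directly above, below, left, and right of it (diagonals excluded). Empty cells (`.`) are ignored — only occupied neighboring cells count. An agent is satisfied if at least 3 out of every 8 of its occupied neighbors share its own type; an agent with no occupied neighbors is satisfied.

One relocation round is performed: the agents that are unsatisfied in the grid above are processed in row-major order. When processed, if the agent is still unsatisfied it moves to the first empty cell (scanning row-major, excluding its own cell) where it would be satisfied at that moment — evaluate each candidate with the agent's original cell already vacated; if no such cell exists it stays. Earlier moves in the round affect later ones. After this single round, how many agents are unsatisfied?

1

Initially unsatisfied (in order): (0,1), (0,2).
  (0,1): no empty cell satisfies it; stays.
  (0,2) → (1,2).
Resulting grid:
1 1 .
2 2 2
2 2 1
1 1 1
Unsatisfied now: (2,2).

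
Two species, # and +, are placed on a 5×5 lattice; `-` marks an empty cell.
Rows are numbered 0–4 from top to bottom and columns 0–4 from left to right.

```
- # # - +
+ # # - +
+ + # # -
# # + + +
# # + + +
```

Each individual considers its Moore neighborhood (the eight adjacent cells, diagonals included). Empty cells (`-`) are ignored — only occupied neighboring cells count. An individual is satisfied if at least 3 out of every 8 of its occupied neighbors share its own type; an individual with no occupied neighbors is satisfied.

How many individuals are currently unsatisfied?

1

Row 0: (0,1)# 3/4 satisfied · (0,2)# 3/3 satisfied · (0,4)+ 1/1 satisfied
Row 1: (1,0)+ 2/4 satisfied · (1,1)# 4/7 satisfied · (1,2)# 5/6 satisfied · (1,4)+ 1/2 satisfied
Row 2: (2,0)+ 2/5 satisfied · (2,1)+ 3/8 satisfied · (2,2)# 4/7 satisfied · (2,3)# 2/6 not
Row 3: (3,0)# 3/5 satisfied · (3,1)# 4/8 satisfied · (3,2)+ 4/8 satisfied · (3,3)+ 5/7 satisfied · (3,4)+ 3/4 satisfied
Row 4: (4,0)# 3/3 satisfied · (4,1)# 3/5 satisfied · (4,2)+ 3/5 satisfied · (4,3)+ 5/5 satisfied · (4,4)+ 3/3 satisfied
Unsatisfied: (2,3) — 1 in total.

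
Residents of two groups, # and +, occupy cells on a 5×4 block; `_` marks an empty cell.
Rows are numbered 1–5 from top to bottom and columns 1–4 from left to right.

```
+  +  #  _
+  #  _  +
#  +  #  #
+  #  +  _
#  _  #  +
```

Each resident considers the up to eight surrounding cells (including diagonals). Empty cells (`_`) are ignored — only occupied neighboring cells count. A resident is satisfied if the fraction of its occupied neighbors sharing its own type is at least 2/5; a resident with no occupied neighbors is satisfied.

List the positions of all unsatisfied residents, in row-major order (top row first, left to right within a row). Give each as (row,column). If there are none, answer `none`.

Row 1: (1,1)+ 2/3 satisfied · (1,2)+ 2/4 satisfied · (1,3)# 1/3 not
Row 2: (2,1)+ 3/5 satisfied · (2,2)# 3/7 satisfied · (2,4)+ 0/3 not
Row 3: (3,1)# 2/5 satisfied · (3,2)+ 3/7 satisfied · (3,3)# 3/6 satisfied · (3,4)# 1/3 not
Row 4: (4,1)+ 1/4 not · (4,2)# 4/7 satisfied · (4,3)+ 2/6 not
Row 5: (5,1)# 1/2 satisfied · (5,3)# 1/3 not · (5,4)+ 1/2 satisfied

(1,3), (2,4), (3,4), (4,1), (4,3), (5,3)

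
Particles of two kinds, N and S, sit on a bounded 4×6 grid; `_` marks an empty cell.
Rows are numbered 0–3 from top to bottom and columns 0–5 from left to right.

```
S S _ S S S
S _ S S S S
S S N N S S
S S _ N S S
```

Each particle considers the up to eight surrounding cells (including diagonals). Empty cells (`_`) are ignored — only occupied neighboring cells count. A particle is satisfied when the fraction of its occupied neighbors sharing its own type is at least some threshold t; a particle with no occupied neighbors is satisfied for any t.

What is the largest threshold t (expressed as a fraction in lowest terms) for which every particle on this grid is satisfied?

Row 0: (0,0)S 2/2 · (0,1)S 3/3 · (0,3)S 4/4 · (0,4)S 5/5 · (0,5)S 3/3
Row 1: (1,0)S 4/4 · (1,2)S 4/6 · (1,3)S 5/7 · (1,4)S 7/8 · (1,5)S 5/5
Row 2: (2,0)S 4/4 · (2,1)S 5/6 · (2,2)N 2/6 · (2,3)N 2/7 · (2,4)S 6/8 · (2,5)S 5/5
Row 3: (3,0)S 3/3 · (3,1)S 3/4 · (3,3)N 2/4 · (3,4)S 3/5 · (3,5)S 3/3
The smallest same-type fraction is 2/7 at (2,3), which reduces to 2/7. Any threshold above that leaves this particle unsatisfied.

2/7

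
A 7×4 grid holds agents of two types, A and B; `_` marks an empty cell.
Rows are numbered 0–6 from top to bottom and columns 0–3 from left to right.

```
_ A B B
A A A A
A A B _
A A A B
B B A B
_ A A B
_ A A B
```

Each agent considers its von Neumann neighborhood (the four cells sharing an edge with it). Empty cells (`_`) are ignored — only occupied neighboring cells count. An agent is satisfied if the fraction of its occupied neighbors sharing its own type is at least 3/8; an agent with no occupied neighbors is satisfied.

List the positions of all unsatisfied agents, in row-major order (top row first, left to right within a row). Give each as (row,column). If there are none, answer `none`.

(0,2), (2,2), (4,1)

Row 0: (0,1)A 1/2 ✓ · (0,2)B 1/3 ✗ · (0,3)B 1/2 ✓
Row 1: (1,0)A 2/2 ✓ · (1,1)A 4/4 ✓ · (1,2)A 2/4 ✓ · (1,3)A 1/2 ✓
Row 2: (2,0)A 3/3 ✓ · (2,1)A 3/4 ✓ · (2,2)B 0/3 ✗
Row 3: (3,0)A 2/3 ✓ · (3,1)A 3/4 ✓ · (3,2)A 2/4 ✓ · (3,3)B 1/2 ✓
Row 4: (4,0)B 1/2 ✓ · (4,1)B 1/4 ✗ · (4,2)A 2/4 ✓ · (4,3)B 2/3 ✓
Row 5: (5,1)A 2/3 ✓ · (5,2)A 3/4 ✓ · (5,3)B 2/3 ✓
Row 6: (6,1)A 2/2 ✓ · (6,2)A 2/3 ✓ · (6,3)B 1/2 ✓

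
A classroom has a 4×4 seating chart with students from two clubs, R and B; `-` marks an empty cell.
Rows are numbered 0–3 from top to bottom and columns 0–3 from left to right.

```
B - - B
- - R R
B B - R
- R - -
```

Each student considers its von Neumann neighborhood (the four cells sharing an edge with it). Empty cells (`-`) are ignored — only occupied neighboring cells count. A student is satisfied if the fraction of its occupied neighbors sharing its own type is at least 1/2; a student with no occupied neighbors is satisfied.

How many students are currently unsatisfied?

(0,0)B 0/0 ok
(0,3)B 0/1 unhappy
(1,2)R 1/1 ok
(1,3)R 2/3 ok
(2,0)B 1/1 ok
(2,1)B 1/2 ok
(2,3)R 1/1 ok
(3,1)R 0/1 unhappy
Unsatisfied: (0,3), (3,1) — 2 in total.

2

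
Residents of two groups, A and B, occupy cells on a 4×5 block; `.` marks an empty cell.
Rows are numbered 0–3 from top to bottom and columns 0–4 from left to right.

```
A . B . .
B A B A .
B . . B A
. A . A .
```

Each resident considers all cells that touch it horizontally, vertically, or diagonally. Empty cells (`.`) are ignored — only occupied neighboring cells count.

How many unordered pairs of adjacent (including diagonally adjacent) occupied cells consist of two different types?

11

Scan each occupied cell's neighbors to the right and below (and the two forward diagonals) so each pair is counted once.
Row 0: A(0,0)–B(1,0)≠ A(0,0)–A(1,1)= B(0,2)–B(1,2)= B(0,2)–A(1,3)≠ B(0,2)–A(1,1)≠  → 3/5 unlike.
Row 1: B(1,0)–A(1,1)≠ B(1,0)–B(2,0)= A(1,1)–B(1,2)≠ A(1,1)–B(2,0)≠ B(1,2)–A(1,3)≠ B(1,2)–B(2,3)= A(1,3)–B(2,3)≠ A(1,3)–A(2,4)=  → 5/8 unlike.
Row 2: B(2,0)–A(3,1)≠ B(2,3)–A(2,4)≠ B(2,3)–A(3,3)≠ A(2,4)–A(3,3)=  → 3/4 unlike.
Total adjacent occupied pairs: 17; unlike-type pairs: 11.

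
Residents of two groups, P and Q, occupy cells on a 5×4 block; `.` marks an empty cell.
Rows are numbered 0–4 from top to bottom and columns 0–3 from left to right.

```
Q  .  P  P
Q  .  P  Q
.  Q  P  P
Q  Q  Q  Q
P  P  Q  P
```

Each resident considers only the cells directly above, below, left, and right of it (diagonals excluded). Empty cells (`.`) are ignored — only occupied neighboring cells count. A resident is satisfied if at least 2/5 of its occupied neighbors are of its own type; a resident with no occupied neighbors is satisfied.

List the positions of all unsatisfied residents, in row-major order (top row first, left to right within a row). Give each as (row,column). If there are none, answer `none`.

(1,3), (2,3), (3,3), (4,1), (4,2), (4,3)

Row 0: (0,0)Q 1/1 ✓ · (0,2)P 2/2 ✓ · (0,3)P 1/2 ✓
Row 1: (1,0)Q 1/1 ✓ · (1,2)P 2/3 ✓ · (1,3)Q 0/3 ✗
Row 2: (2,1)Q 1/2 ✓ · (2,2)P 2/4 ✓ · (2,3)P 1/3 ✗
Row 3: (3,0)Q 1/2 ✓ · (3,1)Q 3/4 ✓ · (3,2)Q 3/4 ✓ · (3,3)Q 1/3 ✗
Row 4: (4,0)P 1/2 ✓ · (4,1)P 1/3 ✗ · (4,2)Q 1/3 ✗ · (4,3)P 0/2 ✗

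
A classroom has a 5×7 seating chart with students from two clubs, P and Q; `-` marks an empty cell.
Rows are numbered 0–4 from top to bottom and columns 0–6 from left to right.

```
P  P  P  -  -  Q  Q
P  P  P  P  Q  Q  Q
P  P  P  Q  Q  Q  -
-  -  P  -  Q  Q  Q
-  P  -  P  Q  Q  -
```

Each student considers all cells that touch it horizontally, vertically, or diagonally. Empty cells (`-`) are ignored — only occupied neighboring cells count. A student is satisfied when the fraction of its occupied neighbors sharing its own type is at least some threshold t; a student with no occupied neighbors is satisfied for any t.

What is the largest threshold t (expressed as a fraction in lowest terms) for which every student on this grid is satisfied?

(0,0)P 3/3
(0,1)P 5/5
(0,2)P 4/4
(0,5)Q 4/4
(0,6)Q 3/3
(1,0)P 5/5
(1,1)P 8/8
(1,2)P 6/7
(1,3)P 3/6
(1,4)Q 5/6
(1,5)Q 6/6
(1,6)Q 4/4
(2,0)P 3/3
(2,1)P 6/6
(2,2)P 5/6
(2,3)Q 3/7
(2,4)Q 6/7
(2,5)Q 7/7
(3,2)P 4/5
(3,4)Q 6/7
(3,5)Q 6/6
(3,6)Q 3/3
(4,1)P 1/1
(4,3)P 1/3
(4,4)Q 3/4
(4,5)Q 4/4
The smallest same-type fraction is 1/3 at (4,3), which reduces to 1/3. Any threshold above that leaves this student unsatisfied.

1/3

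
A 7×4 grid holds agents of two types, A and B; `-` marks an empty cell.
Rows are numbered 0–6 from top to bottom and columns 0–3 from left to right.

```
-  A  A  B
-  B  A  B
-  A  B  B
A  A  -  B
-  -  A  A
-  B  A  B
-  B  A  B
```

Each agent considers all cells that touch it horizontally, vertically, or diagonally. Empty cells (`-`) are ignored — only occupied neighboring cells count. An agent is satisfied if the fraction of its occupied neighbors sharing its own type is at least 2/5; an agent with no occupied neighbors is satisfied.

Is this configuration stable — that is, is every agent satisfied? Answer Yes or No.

(0,1)A 2/3 ✓
(0,2)A 2/5 ✓
(0,3)B 1/3 ✗
(1,1)B 1/5 ✗
(1,2)A 3/8 ✗
(1,3)B 3/5 ✓
(2,1)A 3/5 ✓
(2,2)B 4/7 ✓
(2,3)B 3/4 ✓
(3,0)A 2/2 ✓
(3,1)A 3/4 ✓
(3,3)B 2/4 ✓
(4,2)A 3/6 ✓
(4,3)A 2/4 ✓
(5,1)B 1/4 ✗
(5,2)A 3/7 ✓
(5,3)B 1/5 ✗
(6,1)B 1/3 ✗
(6,2)A 1/5 ✗
(6,3)B 1/3 ✗
For instance (0,3) has only 1/3 same-type neighbors, below 2/5.

No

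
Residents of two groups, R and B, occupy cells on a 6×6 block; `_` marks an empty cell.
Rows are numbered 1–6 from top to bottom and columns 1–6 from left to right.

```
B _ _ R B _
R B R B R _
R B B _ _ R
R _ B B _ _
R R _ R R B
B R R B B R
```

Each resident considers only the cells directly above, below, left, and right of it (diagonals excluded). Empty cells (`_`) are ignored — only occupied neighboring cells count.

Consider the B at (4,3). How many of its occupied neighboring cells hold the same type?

Occupied neighbors of (4,3): (3,3)=B, (4,4)=B.
Same type (B): 2 of 2.

2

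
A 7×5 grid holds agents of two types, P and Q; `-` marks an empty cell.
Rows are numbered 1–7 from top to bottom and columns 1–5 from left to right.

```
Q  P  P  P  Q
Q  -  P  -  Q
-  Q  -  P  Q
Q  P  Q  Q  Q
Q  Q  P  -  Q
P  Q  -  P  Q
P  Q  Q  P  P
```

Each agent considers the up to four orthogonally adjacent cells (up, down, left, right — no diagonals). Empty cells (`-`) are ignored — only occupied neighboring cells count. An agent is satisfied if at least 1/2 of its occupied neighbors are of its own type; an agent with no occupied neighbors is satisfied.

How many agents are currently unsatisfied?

(1,1)Q 1/2 ✓
(1,2)P 1/2 ✓
(1,3)P 3/3 ✓
(1,4)P 1/2 ✓
(1,5)Q 1/2 ✓
(2,1)Q 1/1 ✓
(2,3)P 1/1 ✓
(2,5)Q 2/2 ✓
(3,2)Q 0/1 ✗
(3,4)P 0/2 ✗
(3,5)Q 2/3 ✓
(4,1)Q 1/2 ✓
(4,2)P 0/4 ✗
(4,3)Q 1/3 ✗
(4,4)Q 2/3 ✓
(4,5)Q 3/3 ✓
(5,1)Q 2/3 ✓
(5,2)Q 2/4 ✓
(5,3)P 0/2 ✗
(5,5)Q 2/2 ✓
(6,1)P 1/3 ✗
(6,2)Q 2/3 ✓
(6,4)P 1/2 ✓
(6,5)Q 1/3 ✗
(7,1)P 1/2 ✓
(7,2)Q 2/3 ✓
(7,3)Q 1/2 ✓
(7,4)P 2/3 ✓
(7,5)P 1/2 ✓
Unsatisfied: (3,2), (3,4), (4,2), (4,3), (5,3), (6,1), (6,5) — 7 in total.

7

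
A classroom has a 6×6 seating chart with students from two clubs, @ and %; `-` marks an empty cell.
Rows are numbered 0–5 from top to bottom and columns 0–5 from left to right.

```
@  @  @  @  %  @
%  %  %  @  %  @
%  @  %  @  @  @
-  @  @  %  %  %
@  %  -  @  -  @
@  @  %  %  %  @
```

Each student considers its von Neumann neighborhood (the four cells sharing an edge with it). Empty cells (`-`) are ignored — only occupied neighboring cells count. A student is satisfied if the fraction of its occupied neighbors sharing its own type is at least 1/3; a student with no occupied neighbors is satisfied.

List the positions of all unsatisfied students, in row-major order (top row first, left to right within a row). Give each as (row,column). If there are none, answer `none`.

(1,4), (2,1), (2,2), (3,3), (4,1), (4,3)

(0,0)@ 1/2 ✓
(0,1)@ 2/3 ✓
(0,2)@ 2/3 ✓
(0,3)@ 2/3 ✓
(0,4)% 1/3 ✓
(0,5)@ 1/2 ✓
(1,0)% 2/3 ✓
(1,1)% 2/4 ✓
(1,2)% 2/4 ✓
(1,3)@ 2/4 ✓
(1,4)% 1/4 ✗
(1,5)@ 2/3 ✓
(2,0)% 1/2 ✓
(2,1)@ 1/4 ✗
(2,2)% 1/4 ✗
(2,3)@ 2/4 ✓
(2,4)@ 2/4 ✓
(2,5)@ 2/3 ✓
(3,1)@ 2/3 ✓
(3,2)@ 1/3 ✓
(3,3)% 1/4 ✗
(3,4)% 2/3 ✓
(3,5)% 1/3 ✓
(4,0)@ 1/2 ✓
(4,1)% 0/3 ✗
(4,3)@ 0/2 ✗
(4,5)@ 1/2 ✓
(5,0)@ 2/2 ✓
(5,1)@ 1/3 ✓
(5,2)% 1/2 ✓
(5,3)% 2/3 ✓
(5,4)% 1/2 ✓
(5,5)@ 1/2 ✓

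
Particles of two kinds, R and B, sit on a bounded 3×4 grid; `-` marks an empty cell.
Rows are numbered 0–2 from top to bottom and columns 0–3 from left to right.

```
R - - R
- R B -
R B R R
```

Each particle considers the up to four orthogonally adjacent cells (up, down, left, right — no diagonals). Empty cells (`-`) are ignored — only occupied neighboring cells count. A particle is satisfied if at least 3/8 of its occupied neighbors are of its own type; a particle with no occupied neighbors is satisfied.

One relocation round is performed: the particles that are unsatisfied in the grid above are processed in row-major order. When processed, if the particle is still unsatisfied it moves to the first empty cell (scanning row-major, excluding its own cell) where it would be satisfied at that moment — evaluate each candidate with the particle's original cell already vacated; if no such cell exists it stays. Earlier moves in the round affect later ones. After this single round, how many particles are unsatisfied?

Initially unsatisfied (in order): (1,1), (1,2), (2,0), (2,1), (2,2).
  (1,1) → (0,1).
  (1,2) → (1,1).
  (2,0) → (0,2).
  (2,1): now satisfied by earlier moves; stays.
  (2,2): now satisfied by earlier moves; stays.
Resulting grid:
R R R R
- B - -
- B R R
All satisfied now.

0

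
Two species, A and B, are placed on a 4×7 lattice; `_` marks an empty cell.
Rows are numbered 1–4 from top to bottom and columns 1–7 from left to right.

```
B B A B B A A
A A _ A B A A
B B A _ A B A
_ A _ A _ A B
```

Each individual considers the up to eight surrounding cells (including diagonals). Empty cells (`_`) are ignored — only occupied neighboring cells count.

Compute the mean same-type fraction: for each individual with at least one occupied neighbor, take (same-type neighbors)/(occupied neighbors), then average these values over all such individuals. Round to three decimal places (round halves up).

(1,1)B 1/3
(1,2)B 1/4
(1,3)A 2/4
(1,4)B 2/4
(1,5)B 2/5
(1,6)A 3/5
(1,7)A 3/3
(2,1)A 1/5
(2,2)A 3/7
(2,4)A 3/6
(2,5)B 3/7
(2,6)A 5/8
(2,7)A 4/5
(3,1)B 1/4
(3,2)B 1/5
(3,3)A 4/5
(3,5)A 4/6
(3,6)B 2/7
(3,7)A 3/5
(4,2)A 1/3
(4,4)A 2/2
(4,6)A 2/4
(4,7)B 1/3
Sum over 23 individuals: 1/3 + 1/4 + 2/4 + 2/4 + 2/5 + 3/5 + 3/3 + 1/5 + 3/7 + 3/6 + 3/7 + 5/8 + 4/5 + 1/4 + 1/5 + 4/5 + 4/6 + 2/7 + 3/5 + 1/3 + 2/2 + 2/4 + 1/3 = 9689/840; mean = 9689/840 ÷ 23 = 9689/19320 = 0.501501… → 0.502.

0.502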